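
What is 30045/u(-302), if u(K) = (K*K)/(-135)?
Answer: -4056075/91204 ≈ -44.473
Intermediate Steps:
u(K) = -K**2/135 (u(K) = K**2*(-1/135) = -K**2/135)
30045/u(-302) = 30045/((-1/135*(-302)**2)) = 30045/((-1/135*91204)) = 30045/(-91204/135) = 30045*(-135/91204) = -4056075/91204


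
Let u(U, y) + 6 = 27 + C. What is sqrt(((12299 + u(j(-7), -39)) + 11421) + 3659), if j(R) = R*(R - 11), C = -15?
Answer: sqrt(27385) ≈ 165.48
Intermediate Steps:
j(R) = R*(-11 + R)
u(U, y) = 6 (u(U, y) = -6 + (27 - 15) = -6 + 12 = 6)
sqrt(((12299 + u(j(-7), -39)) + 11421) + 3659) = sqrt(((12299 + 6) + 11421) + 3659) = sqrt((12305 + 11421) + 3659) = sqrt(23726 + 3659) = sqrt(27385)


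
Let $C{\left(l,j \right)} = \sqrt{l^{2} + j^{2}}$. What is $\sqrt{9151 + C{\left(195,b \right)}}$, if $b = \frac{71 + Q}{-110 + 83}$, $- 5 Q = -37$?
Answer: $\frac{\sqrt{18530775 + 15 \sqrt{693159289}}}{45} \approx 96.675$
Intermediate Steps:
$Q = \frac{37}{5}$ ($Q = \left(- \frac{1}{5}\right) \left(-37\right) = \frac{37}{5} \approx 7.4$)
$b = - \frac{392}{135}$ ($b = \frac{71 + \frac{37}{5}}{-110 + 83} = \frac{392}{5 \left(-27\right)} = \frac{392}{5} \left(- \frac{1}{27}\right) = - \frac{392}{135} \approx -2.9037$)
$C{\left(l,j \right)} = \sqrt{j^{2} + l^{2}}$
$\sqrt{9151 + C{\left(195,b \right)}} = \sqrt{9151 + \sqrt{\left(- \frac{392}{135}\right)^{2} + 195^{2}}} = \sqrt{9151 + \sqrt{\frac{153664}{18225} + 38025}} = \sqrt{9151 + \sqrt{\frac{693159289}{18225}}} = \sqrt{9151 + \frac{\sqrt{693159289}}{135}}$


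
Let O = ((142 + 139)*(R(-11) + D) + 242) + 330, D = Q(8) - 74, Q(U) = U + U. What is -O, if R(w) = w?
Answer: 18817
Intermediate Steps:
Q(U) = 2*U
D = -58 (D = 2*8 - 74 = 16 - 74 = -58)
O = -18817 (O = ((142 + 139)*(-11 - 58) + 242) + 330 = (281*(-69) + 242) + 330 = (-19389 + 242) + 330 = -19147 + 330 = -18817)
-O = -1*(-18817) = 18817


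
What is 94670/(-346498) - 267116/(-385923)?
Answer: 28009914679/66860773827 ≈ 0.41893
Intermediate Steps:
94670/(-346498) - 267116/(-385923) = 94670*(-1/346498) - 267116*(-1/385923) = -47335/173249 + 267116/385923 = 28009914679/66860773827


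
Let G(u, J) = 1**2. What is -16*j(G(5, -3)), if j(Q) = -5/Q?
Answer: 80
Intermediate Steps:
G(u, J) = 1
-16*j(G(5, -3)) = -(-80)/1 = -(-80) = -16*(-5) = 80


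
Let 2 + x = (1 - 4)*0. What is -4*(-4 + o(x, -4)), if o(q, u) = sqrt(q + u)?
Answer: 16 - 4*I*sqrt(6) ≈ 16.0 - 9.798*I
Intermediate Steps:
x = -2 (x = -2 + (1 - 4)*0 = -2 - 3*0 = -2 + 0 = -2)
-4*(-4 + o(x, -4)) = -4*(-4 + sqrt(-2 - 4)) = -4*(-4 + sqrt(-6)) = -4*(-4 + I*sqrt(6)) = 16 - 4*I*sqrt(6)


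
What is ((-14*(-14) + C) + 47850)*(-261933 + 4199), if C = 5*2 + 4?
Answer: -12386696040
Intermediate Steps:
C = 14 (C = 10 + 4 = 14)
((-14*(-14) + C) + 47850)*(-261933 + 4199) = ((-14*(-14) + 14) + 47850)*(-261933 + 4199) = ((196 + 14) + 47850)*(-257734) = (210 + 47850)*(-257734) = 48060*(-257734) = -12386696040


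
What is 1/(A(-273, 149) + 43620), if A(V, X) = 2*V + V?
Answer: 1/42801 ≈ 2.3364e-5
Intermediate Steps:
A(V, X) = 3*V
1/(A(-273, 149) + 43620) = 1/(3*(-273) + 43620) = 1/(-819 + 43620) = 1/42801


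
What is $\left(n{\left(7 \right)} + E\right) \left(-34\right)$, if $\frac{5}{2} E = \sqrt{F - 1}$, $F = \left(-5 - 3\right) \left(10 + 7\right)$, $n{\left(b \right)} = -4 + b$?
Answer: $-102 - \frac{68 i \sqrt{137}}{5} \approx -102.0 - 159.18 i$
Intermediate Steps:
$F = -136$ ($F = \left(-8\right) 17 = -136$)
$E = \frac{2 i \sqrt{137}}{5}$ ($E = \frac{2 \sqrt{-136 - 1}}{5} = \frac{2 \sqrt{-137}}{5} = \frac{2 i \sqrt{137}}{5} \approx 4.6819 i$)
$\left(n{\left(7 \right)} + E\right) \left(-34\right) = \left(\left(-4 + 7\right) + \frac{2 i \sqrt{137}}{5}\right) \left(-34\right) = \left(3 + \frac{2 i \sqrt{137}}{5}\right) \left(-34\right) = -102 - \frac{68 i \sqrt{137}}{5}$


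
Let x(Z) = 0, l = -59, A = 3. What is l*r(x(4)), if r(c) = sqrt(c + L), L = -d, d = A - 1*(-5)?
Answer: -118*I*sqrt(2) ≈ -166.88*I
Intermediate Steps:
d = 8 (d = 3 - 1*(-5) = 3 + 5 = 8)
L = -8 (L = -1*8 = -8)
r(c) = sqrt(-8 + c) (r(c) = sqrt(c - 8) = sqrt(-8 + c))
l*r(x(4)) = -59*sqrt(-8 + 0) = -118*I*sqrt(2)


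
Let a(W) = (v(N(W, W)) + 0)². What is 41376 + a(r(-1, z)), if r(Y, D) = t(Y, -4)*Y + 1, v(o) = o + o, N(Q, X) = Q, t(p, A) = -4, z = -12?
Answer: 41476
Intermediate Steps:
v(o) = 2*o
r(Y, D) = 1 - 4*Y (r(Y, D) = -4*Y + 1 = 1 - 4*Y)
a(W) = 4*W² (a(W) = (2*W + 0)² = (2*W)² = 4*W²)
41376 + a(r(-1, z)) = 41376 + 4*(1 - 4*(-1))² = 41376 + 4*(1 + 4)² = 41376 + 4*5² = 41376 + 4*25 = 41376 + 100 = 41476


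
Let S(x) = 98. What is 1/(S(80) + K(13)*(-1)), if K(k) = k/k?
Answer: 1/97 ≈ 0.010309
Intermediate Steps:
K(k) = 1
1/(S(80) + K(13)*(-1)) = 1/(98 + 1*(-1)) = 1/(98 - 1) = 1/97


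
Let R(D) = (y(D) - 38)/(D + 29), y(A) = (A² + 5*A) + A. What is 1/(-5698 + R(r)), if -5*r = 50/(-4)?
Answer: -126/718015 ≈ -0.00017548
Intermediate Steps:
r = 5/2 (r = -10/(-4) = -10*(-1)/4 = -⅕*(-25/2) = 5/2 ≈ 2.5000)
y(A) = A² + 6*A
R(D) = (-38 + D*(6 + D))/(29 + D) (R(D) = (D*(6 + D) - 38)/(D + 29) = (-38 + D*(6 + D))/(29 + D))
1/(-5698 + R(r)) = 1/(-5698 + (-38 + 5*(6 + 5/2)/2)/(29 + 5/2)) = 1/(-5698 + (-38 + (5/2)*(17/2))/(63/2)) = 1/(-5698 + 2*(-38 + 85/4)/63) = 1/(-5698 + (2/63)*(-67/4)) = 1/(-5698 - 67/126) = 1/(-718015/126) = -126/718015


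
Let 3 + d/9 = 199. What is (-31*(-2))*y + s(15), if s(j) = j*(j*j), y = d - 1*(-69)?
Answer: 117021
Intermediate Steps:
d = 1764 (d = -27 + 9*199 = -27 + 1791 = 1764)
y = 1833 (y = 1764 - 1*(-69) = 1764 + 69 = 1833)
s(j) = j³ (s(j) = j*j² = j³)
(-31*(-2))*y + s(15) = -31*(-2)*1833 + 15³ = 62*1833 + 3375 = 113646 + 3375 = 117021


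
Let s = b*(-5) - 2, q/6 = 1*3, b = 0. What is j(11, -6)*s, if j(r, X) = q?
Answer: -36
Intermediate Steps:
q = 18 (q = 6*(1*3) = 6*3 = 18)
j(r, X) = 18
s = -2 (s = 0*(-5) - 2 = 0 - 2 = -2)
j(11, -6)*s = 18*(-2) = -36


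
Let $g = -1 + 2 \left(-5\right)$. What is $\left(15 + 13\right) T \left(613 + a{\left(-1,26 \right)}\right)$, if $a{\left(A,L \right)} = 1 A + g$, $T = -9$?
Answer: $-151452$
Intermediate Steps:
$g = -11$ ($g = -1 - 10 = -11$)
$a{\left(A,L \right)} = -11 + A$ ($a{\left(A,L \right)} = 1 A - 11 = A - 11 = -11 + A$)
$\left(15 + 13\right) T \left(613 + a{\left(-1,26 \right)}\right) = \left(15 + 13\right) \left(-9\right) \left(613 - 12\right) = 28 \left(-9\right) \left(613 - 12\right) = \left(-252\right) 601 = -151452$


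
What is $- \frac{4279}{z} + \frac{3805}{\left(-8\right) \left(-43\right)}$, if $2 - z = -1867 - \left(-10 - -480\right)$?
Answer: $\frac{7427919}{804616} \approx 9.2316$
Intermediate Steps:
$z = 2339$ ($z = 2 - \left(-1867 - \left(-10 - -480\right)\right) = 2 - \left(-1867 - \left(-10 + 480\right)\right) = 2 - \left(-1867 - 470\right) = 2 - -2337 = 2 + 2337 = 2339$)
$- \frac{4279}{z} + \frac{3805}{\left(-8\right) \left(-43\right)} = - \frac{4279}{2339} + \frac{3805}{\left(-8\right) \left(-43\right)} = \left(-4279\right) \frac{1}{2339} + \frac{3805}{344} = - \frac{4279}{2339} + 3805 \cdot \frac{1}{344} = - \frac{4279}{2339} + \frac{3805}{344} = \frac{7427919}{804616}$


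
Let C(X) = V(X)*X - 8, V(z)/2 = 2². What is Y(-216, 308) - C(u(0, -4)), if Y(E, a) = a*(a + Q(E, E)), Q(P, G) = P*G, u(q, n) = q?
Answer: 14464920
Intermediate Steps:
V(z) = 8 (V(z) = 2*2² = 2*4 = 8)
Q(P, G) = G*P
C(X) = -8 + 8*X (C(X) = 8*X - 8 = -8 + 8*X)
Y(E, a) = a*(a + E²) (Y(E, a) = a*(a + E*E) = a*(a + E²))
Y(-216, 308) - C(u(0, -4)) = 308*(308 + (-216)²) - (-8 + 8*0) = 308*(308 + 46656) - (-8 + 0) = 308*46964 - 1*(-8) = 14464912 + 8 = 14464920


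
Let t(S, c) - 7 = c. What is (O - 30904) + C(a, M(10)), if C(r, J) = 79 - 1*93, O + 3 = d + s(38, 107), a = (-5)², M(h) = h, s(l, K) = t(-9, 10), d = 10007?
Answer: -20897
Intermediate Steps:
t(S, c) = 7 + c
s(l, K) = 17 (s(l, K) = 7 + 10 = 17)
a = 25
O = 10021 (O = -3 + (10007 + 17) = -3 + 10024 = 10021)
C(r, J) = -14 (C(r, J) = 79 - 93 = -14)
(O - 30904) + C(a, M(10)) = (10021 - 30904) - 14 = -20883 - 14 = -20897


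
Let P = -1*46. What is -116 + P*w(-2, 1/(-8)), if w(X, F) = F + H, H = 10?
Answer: -2281/4 ≈ -570.25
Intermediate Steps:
P = -46
w(X, F) = 10 + F (w(X, F) = F + 10 = 10 + F)
-116 + P*w(-2, 1/(-8)) = -116 - 46*(10 + 1/(-8)) = -116 - 46*(10 - 1/8) = -116 - 46*79/8 = -116 - 1817/4 = -2281/4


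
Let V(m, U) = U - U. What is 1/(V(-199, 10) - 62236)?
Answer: -1/62236 ≈ -1.6068e-5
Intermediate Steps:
V(m, U) = 0
1/(V(-199, 10) - 62236) = 1/(0 - 62236) = 1/(-62236) = -1/62236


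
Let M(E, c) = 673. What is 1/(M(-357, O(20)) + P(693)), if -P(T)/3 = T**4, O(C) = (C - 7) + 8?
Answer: -1/691917305330 ≈ -1.4453e-12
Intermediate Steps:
O(C) = 1 + C (O(C) = (-7 + C) + 8 = 1 + C)
P(T) = -3*T**4
1/(M(-357, O(20)) + P(693)) = 1/(673 - 3*693**4) = 1/(673 - 3*230639102001) = 1/(673 - 691917306003) = 1/(-691917305330) = -1/691917305330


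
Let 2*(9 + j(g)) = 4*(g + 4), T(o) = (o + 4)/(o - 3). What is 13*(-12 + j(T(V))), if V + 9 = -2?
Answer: -156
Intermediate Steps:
V = -11 (V = -9 - 2 = -11)
T(o) = (4 + o)/(-3 + o)
j(g) = -1 + 2*g (j(g) = -9 + (4*(g + 4))/2 = -9 + (4*(4 + g))/2 = -9 + (16 + 4*g)/2 = -9 + (8 + 2*g) = -1 + 2*g)
13*(-12 + j(T(V))) = 13*(-12 + (-1 + 2*((4 - 11)/(-3 - 11)))) = 13*(-12 + (-1 + 2*(-7/(-14)))) = 13*(-12 + (-1 + 2*(-1/14*(-7)))) = 13*(-12 + (-1 + 2*(½))) = 13*(-12 + (-1 + 1)) = 13*(-12 + 0) = 13*(-12) = -156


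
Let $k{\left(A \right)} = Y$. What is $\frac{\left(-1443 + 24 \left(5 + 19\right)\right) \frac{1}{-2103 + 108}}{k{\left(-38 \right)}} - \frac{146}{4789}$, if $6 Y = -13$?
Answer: $- \frac{9566296}{41400905} \approx -0.23106$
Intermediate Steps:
$Y = - \frac{13}{6}$ ($Y = \frac{1}{6} \left(-13\right) = - \frac{13}{6} \approx -2.1667$)
$k{\left(A \right)} = - \frac{13}{6}$
$\frac{\left(-1443 + 24 \left(5 + 19\right)\right) \frac{1}{-2103 + 108}}{k{\left(-38 \right)}} - \frac{146}{4789} = \frac{\left(-1443 + 24 \left(5 + 19\right)\right) \frac{1}{-2103 + 108}}{- \frac{13}{6}} - \frac{146}{4789} = \frac{-1443 + 24 \cdot 24}{-1995} \left(- \frac{6}{13}\right) - \frac{146}{4789} = \left(-1443 + 576\right) \left(- \frac{1}{1995}\right) \left(- \frac{6}{13}\right) - \frac{146}{4789} = \left(-867\right) \left(- \frac{1}{1995}\right) \left(- \frac{6}{13}\right) - \frac{146}{4789} = \frac{289}{665} \left(- \frac{6}{13}\right) - \frac{146}{4789} = - \frac{1734}{8645} - \frac{146}{4789} = - \frac{9566296}{41400905}$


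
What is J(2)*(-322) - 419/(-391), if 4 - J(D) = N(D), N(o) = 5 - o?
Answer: -125483/391 ≈ -320.93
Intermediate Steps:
J(D) = -1 + D (J(D) = 4 - (5 - D) = 4 + (-5 + D) = -1 + D)
J(2)*(-322) - 419/(-391) = (-1 + 2)*(-322) - 419/(-391) = 1*(-322) - 419*(-1/391) = -322 + 419/391 = -125483/391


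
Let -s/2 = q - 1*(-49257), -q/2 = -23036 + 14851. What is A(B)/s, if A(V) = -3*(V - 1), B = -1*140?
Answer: -423/131254 ≈ -0.0032228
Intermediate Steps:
q = 16370 (q = -2*(-23036 + 14851) = -2*(-8185) = 16370)
B = -140
A(V) = 3 - 3*V (A(V) = -3*(-1 + V) = 3 - 3*V)
s = -131254 (s = -2*(16370 - 1*(-49257)) = -2*(16370 + 49257) = -2*65627 = -131254)
A(B)/s = (3 - 3*(-140))/(-131254) = (3 + 420)*(-1/131254) = 423*(-1/131254) = -423/131254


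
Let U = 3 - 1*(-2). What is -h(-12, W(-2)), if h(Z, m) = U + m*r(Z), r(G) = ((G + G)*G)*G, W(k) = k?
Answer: -6917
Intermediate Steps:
U = 5 (U = 3 + 2 = 5)
r(G) = 2*G³ (r(G) = ((2*G)*G)*G = (2*G²)*G = 2*G³)
h(Z, m) = 5 + 2*m*Z³ (h(Z, m) = 5 + m*(2*Z³) = 5 + 2*m*Z³)
-h(-12, W(-2)) = -(5 + 2*(-2)*(-12)³) = -(5 + 2*(-2)*(-1728)) = -(5 + 6912) = -1*6917 = -6917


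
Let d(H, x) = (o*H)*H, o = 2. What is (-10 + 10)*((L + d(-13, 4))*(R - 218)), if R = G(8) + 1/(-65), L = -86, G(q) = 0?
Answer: 0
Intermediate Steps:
d(H, x) = 2*H² (d(H, x) = (2*H)*H = 2*H²)
R = -1/65 (R = 0 + 1/(-65) = 0 - 1/65 = -1/65 ≈ -0.015385)
(-10 + 10)*((L + d(-13, 4))*(R - 218)) = (-10 + 10)*((-86 + 2*(-13)²)*(-1/65 - 218)) = 0*((-86 + 2*169)*(-14171/65)) = 0*((-86 + 338)*(-14171/65)) = 0*(252*(-14171/65)) = 0*(-3571092/65) = 0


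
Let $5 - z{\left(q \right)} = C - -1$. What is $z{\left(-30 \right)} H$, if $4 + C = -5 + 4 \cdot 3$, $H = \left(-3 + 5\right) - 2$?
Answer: $0$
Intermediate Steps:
$H = 0$ ($H = 2 - 2 = 0$)
$C = 3$ ($C = -4 + \left(-5 + 4 \cdot 3\right) = -4 + \left(-5 + 12\right) = -4 + 7 = 3$)
$z{\left(q \right)} = 1$ ($z{\left(q \right)} = 5 - \left(3 - -1\right) = 5 - \left(3 + 1\right) = 5 - 4 = 1$)
$z{\left(-30 \right)} H = 1 \cdot 0 = 0$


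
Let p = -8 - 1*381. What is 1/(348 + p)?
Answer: -1/41 ≈ -0.024390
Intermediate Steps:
p = -389 (p = -8 - 381 = -389)
1/(348 + p) = 1/(348 - 389) = 1/(-41) = -1/41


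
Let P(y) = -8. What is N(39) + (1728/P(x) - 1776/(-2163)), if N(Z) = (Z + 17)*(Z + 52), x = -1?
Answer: 3519072/721 ≈ 4880.8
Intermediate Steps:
N(Z) = (17 + Z)*(52 + Z)
N(39) + (1728/P(x) - 1776/(-2163)) = (884 + 39² + 69*39) + (1728/(-8) - 1776/(-2163)) = (884 + 1521 + 2691) + (1728*(-⅛) - 1776*(-1/2163)) = 5096 + (-216 + 592/721) = 5096 - 155144/721 = 3519072/721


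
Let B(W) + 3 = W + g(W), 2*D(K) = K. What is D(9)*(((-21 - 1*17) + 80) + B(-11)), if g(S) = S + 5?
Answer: 99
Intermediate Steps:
g(S) = 5 + S
D(K) = K/2
B(W) = 2 + 2*W (B(W) = -3 + (W + (5 + W)) = -3 + (5 + 2*W) = 2 + 2*W)
D(9)*(((-21 - 1*17) + 80) + B(-11)) = ((1/2)*9)*(((-21 - 1*17) + 80) + (2 + 2*(-11))) = 9*(((-21 - 17) + 80) + (2 - 22))/2 = 9*((-38 + 80) - 20)/2 = 9*(42 - 20)/2 = (9/2)*22 = 99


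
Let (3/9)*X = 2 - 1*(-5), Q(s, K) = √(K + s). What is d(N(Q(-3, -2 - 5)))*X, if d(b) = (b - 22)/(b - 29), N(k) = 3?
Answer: 399/26 ≈ 15.346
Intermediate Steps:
X = 21 (X = 3*(2 - 1*(-5)) = 3*(2 + 5) = 3*7 = 21)
d(b) = (-22 + b)/(-29 + b)
d(N(Q(-3, -2 - 5)))*X = ((-22 + 3)/(-29 + 3))*21 = (-19/(-26))*21 = -1/26*(-19)*21 = (19/26)*21 = 399/26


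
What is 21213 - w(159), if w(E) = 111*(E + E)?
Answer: -14085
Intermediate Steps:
w(E) = 222*E (w(E) = 111*(2*E) = 222*E)
21213 - w(159) = 21213 - 222*159 = 21213 - 1*35298 = 21213 - 35298 = -14085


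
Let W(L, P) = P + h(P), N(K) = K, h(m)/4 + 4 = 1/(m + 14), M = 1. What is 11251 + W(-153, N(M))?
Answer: 168544/15 ≈ 11236.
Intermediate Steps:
h(m) = -16 + 4/(14 + m) (h(m) = -16 + 4/(m + 14) = -16 + 4/(14 + m))
W(L, P) = P + 4*(-55 - 4*P)/(14 + P)
11251 + W(-153, N(M)) = 11251 + (-220 + 1² - 2*1)/(14 + 1) = 11251 + (-220 + 1 - 2)/15 = 11251 + (1/15)*(-221) = 11251 - 221/15 = 168544/15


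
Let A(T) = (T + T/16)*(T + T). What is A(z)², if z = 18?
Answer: 1896129/4 ≈ 4.7403e+5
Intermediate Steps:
A(T) = 17*T²/8 (A(T) = (T + T*(1/16))*(2*T) = (T + T/16)*(2*T) = (17*T/16)*(2*T) = 17*T²/8)
A(z)² = ((17/8)*18²)² = ((17/8)*324)² = (1377/2)² = 1896129/4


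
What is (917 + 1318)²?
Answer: 4995225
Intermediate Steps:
(917 + 1318)² = 2235² = 4995225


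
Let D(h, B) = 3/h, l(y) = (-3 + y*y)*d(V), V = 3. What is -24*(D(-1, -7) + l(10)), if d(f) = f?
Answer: -6912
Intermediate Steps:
l(y) = -9 + 3*y**2 (l(y) = (-3 + y*y)*3 = (-3 + y**2)*3 = -9 + 3*y**2)
-24*(D(-1, -7) + l(10)) = -24*(3/(-1) + (-9 + 3*10**2)) = -24*(3*(-1) + (-9 + 3*100)) = -24*(-3 + (-9 + 300)) = -24*(-3 + 291) = -24*288 = -1*6912 = -6912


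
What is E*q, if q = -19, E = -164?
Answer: 3116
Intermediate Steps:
E*q = -164*(-19) = 3116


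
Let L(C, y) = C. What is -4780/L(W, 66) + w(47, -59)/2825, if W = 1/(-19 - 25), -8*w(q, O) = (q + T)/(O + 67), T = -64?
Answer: 38025856017/180800 ≈ 2.1032e+5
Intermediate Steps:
w(q, O) = -(-64 + q)/(8*(67 + O)) (w(q, O) = -(q - 64)/(8*(O + 67)) = -(-64 + q)/(8*(67 + O)))
W = -1/44 (W = 1/(-44) = -1/44 ≈ -0.022727)
-4780/L(W, 66) + w(47, -59)/2825 = -4780/(-1/44) + ((64 - 1*47)/(8*(67 - 59)))/2825 = -4780*(-44) + ((⅛)*(64 - 47)/8)*(1/2825) = 210320 + ((⅛)*(⅛)*17)*(1/2825) = 210320 + (17/64)*(1/2825) = 210320 + 17/180800 = 38025856017/180800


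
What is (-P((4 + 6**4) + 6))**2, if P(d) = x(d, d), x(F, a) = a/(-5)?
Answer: 1705636/25 ≈ 68226.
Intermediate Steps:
x(F, a) = -a/5 (x(F, a) = a*(-1/5) = -a/5)
P(d) = -d/5
(-P((4 + 6**4) + 6))**2 = (-(-1)*((4 + 6**4) + 6)/5)**2 = (-(-1)*((4 + 1296) + 6)/5)**2 = (-(-1)*(1300 + 6)/5)**2 = (-(-1)*1306/5)**2 = (-1*(-1306/5))**2 = (1306/5)**2 = 1705636/25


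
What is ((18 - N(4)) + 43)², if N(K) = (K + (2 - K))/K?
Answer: 14641/4 ≈ 3660.3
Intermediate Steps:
N(K) = 2/K
((18 - N(4)) + 43)² = ((18 - 2/4) + 43)² = ((18 - 1*½) + 43)² = ((18 - ½) + 43)² = (35/2 + 43)² = (121/2)² = 14641/4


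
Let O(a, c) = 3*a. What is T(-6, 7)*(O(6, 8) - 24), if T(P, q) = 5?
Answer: -30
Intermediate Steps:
T(-6, 7)*(O(6, 8) - 24) = 5*(3*6 - 24) = 5*(18 - 24) = 5*(-6) = -30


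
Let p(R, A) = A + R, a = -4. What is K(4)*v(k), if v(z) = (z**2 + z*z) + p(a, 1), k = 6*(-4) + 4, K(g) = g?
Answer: 3188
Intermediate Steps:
k = -20 (k = -24 + 4 = -20)
v(z) = -3 + 2*z**2 (v(z) = (z**2 + z*z) + (1 - 4) = (z**2 + z**2) - 3 = 2*z**2 - 3 = -3 + 2*z**2)
K(4)*v(k) = 4*(-3 + 2*(-20)**2) = 4*(-3 + 2*400) = 4*(-3 + 800) = 4*797 = 3188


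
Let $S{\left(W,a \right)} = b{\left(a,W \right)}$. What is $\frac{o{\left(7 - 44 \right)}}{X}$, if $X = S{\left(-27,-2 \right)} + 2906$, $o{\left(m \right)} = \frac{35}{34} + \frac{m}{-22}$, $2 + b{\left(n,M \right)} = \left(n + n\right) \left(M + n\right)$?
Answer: $\frac{507}{564740} \approx 0.00089776$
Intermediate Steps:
$b{\left(n,M \right)} = -2 + 2 n \left(M + n\right)$ ($b{\left(n,M \right)} = -2 + \left(n + n\right) \left(M + n\right) = -2 + 2 n \left(M + n\right)$)
$S{\left(W,a \right)} = -2 + 2 a^{2} + 2 W a$
$o{\left(m \right)} = \frac{35}{34} - \frac{m}{22}$ ($o{\left(m \right)} = 35 \cdot \frac{1}{34} + m \left(- \frac{1}{22}\right) = \frac{35}{34} - \frac{m}{22}$)
$X = 3020$ ($X = \left(-2 + 2 \left(-2\right)^{2} + 2 \left(-27\right) \left(-2\right)\right) + 2906 = \left(-2 + 2 \cdot 4 + 108\right) + 2906 = \left(-2 + 8 + 108\right) + 2906 = 114 + 2906 = 3020$)
$\frac{o{\left(7 - 44 \right)}}{X} = \frac{\frac{35}{34} - \frac{7 - 44}{22}}{3020} = \left(\frac{35}{34} - - \frac{37}{22}\right) \frac{1}{3020} = \left(\frac{35}{34} + \frac{37}{22}\right) \frac{1}{3020} = \frac{507}{187} \cdot \frac{1}{3020} = \frac{507}{564740}$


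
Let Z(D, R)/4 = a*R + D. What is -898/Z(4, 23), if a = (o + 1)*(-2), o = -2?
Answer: -449/100 ≈ -4.4900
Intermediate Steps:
a = 2 (a = (-2 + 1)*(-2) = -1*(-2) = 2)
Z(D, R) = 4*D + 8*R (Z(D, R) = 4*(2*R + D) = 4*(D + 2*R) = 4*D + 8*R)
-898/Z(4, 23) = -898/(4*4 + 8*23) = -898/(16 + 184) = -898/200 = -898*1/200 = -449/100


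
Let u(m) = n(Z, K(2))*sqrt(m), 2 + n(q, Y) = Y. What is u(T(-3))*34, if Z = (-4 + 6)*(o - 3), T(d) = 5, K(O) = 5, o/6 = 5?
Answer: 102*sqrt(5) ≈ 228.08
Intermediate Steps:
o = 30 (o = 6*5 = 30)
Z = 54 (Z = (-4 + 6)*(30 - 3) = 2*27 = 54)
n(q, Y) = -2 + Y
u(m) = 3*sqrt(m) (u(m) = (-2 + 5)*sqrt(m) = 3*sqrt(m))
u(T(-3))*34 = (3*sqrt(5))*34 = 102*sqrt(5)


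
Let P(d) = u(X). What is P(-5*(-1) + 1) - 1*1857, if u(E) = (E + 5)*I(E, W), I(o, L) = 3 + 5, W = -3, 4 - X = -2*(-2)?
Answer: -1817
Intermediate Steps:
X = 0 (X = 4 - (-2)*(-2) = 4 - 1*4 = 4 - 4 = 0)
I(o, L) = 8
u(E) = 40 + 8*E (u(E) = (E + 5)*8 = (5 + E)*8 = 40 + 8*E)
P(d) = 40 (P(d) = 40 + 8*0 = 40 + 0 = 40)
P(-5*(-1) + 1) - 1*1857 = 40 - 1*1857 = 40 - 1857 = -1817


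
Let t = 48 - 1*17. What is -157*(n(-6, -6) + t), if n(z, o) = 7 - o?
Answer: -6908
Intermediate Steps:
t = 31 (t = 48 - 17 = 31)
-157*(n(-6, -6) + t) = -157*((7 - 1*(-6)) + 31) = -157*((7 + 6) + 31) = -157*(13 + 31) = -157*44 = -6908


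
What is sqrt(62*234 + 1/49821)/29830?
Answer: sqrt(36010771700649)/1486160430 ≈ 0.0040379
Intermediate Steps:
sqrt(62*234 + 1/49821)/29830 = sqrt(14508 + 1/49821)*(1/29830) = sqrt(722803069/49821)*(1/29830) = (sqrt(36010771700649)/49821)*(1/29830) = sqrt(36010771700649)/1486160430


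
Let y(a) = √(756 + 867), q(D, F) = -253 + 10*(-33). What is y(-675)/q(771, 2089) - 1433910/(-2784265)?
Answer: 286782/556853 - √1623/583 ≈ 0.44590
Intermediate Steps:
q(D, F) = -583 (q(D, F) = -253 - 330 = -583)
y(a) = √1623
y(-675)/q(771, 2089) - 1433910/(-2784265) = √1623/(-583) - 1433910/(-2784265) = √1623*(-1/583) - 1433910*(-1/2784265) = -√1623/583 + 286782/556853 = 286782/556853 - √1623/583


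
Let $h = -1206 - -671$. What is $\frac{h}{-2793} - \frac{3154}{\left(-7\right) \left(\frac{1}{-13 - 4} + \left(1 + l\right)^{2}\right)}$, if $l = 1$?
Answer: $\frac{21429427}{187131} \approx 114.52$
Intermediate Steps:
$h = -535$ ($h = -1206 + 671 = -535$)
$\frac{h}{-2793} - \frac{3154}{\left(-7\right) \left(\frac{1}{-13 - 4} + \left(1 + l\right)^{2}\right)} = - \frac{535}{-2793} - \frac{3154}{\left(-7\right) \left(\frac{1}{-13 - 4} + \left(1 + 1\right)^{2}\right)} = \left(-535\right) \left(- \frac{1}{2793}\right) - \frac{3154}{\left(-7\right) \left(\frac{1}{-17} + 2^{2}\right)} = \frac{535}{2793} - \frac{3154}{\left(-7\right) \left(- \frac{1}{17} + 4\right)} = \frac{535}{2793} - \frac{3154}{\left(-7\right) \frac{67}{17}} = \frac{535}{2793} - \frac{3154}{- \frac{469}{17}} = \frac{535}{2793} - - \frac{53618}{469} = \frac{535}{2793} + \frac{53618}{469} = \frac{21429427}{187131}$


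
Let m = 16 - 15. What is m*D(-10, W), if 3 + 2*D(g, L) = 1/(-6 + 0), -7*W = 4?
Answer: -19/12 ≈ -1.5833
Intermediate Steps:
W = -4/7 (W = -1/7*4 = -4/7 ≈ -0.57143)
D(g, L) = -19/12 (D(g, L) = -3/2 + 1/(2*(-6 + 0)) = -3/2 + (1/2)/(-6) = -3/2 + (1/2)*(-1/6) = -3/2 - 1/12 = -19/12)
m = 1
m*D(-10, W) = 1*(-19/12) = -19/12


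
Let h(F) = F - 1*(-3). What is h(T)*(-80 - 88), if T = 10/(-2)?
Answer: 336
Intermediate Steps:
T = -5 (T = 10*(-½) = -5)
h(F) = 3 + F (h(F) = F + 3 = 3 + F)
h(T)*(-80 - 88) = (3 - 5)*(-80 - 88) = -2*(-168) = 336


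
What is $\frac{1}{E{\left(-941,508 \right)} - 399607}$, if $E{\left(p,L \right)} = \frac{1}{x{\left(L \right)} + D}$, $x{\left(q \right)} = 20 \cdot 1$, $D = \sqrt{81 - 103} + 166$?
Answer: $\frac{- \sqrt{22} + 186 i}{- 74326901 i + 399607 \sqrt{22}} \approx -2.5025 \cdot 10^{-6} + 8.8818 \cdot 10^{-16} i$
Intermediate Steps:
$D = 166 + i \sqrt{22}$ ($D = \sqrt{-22} + 166 = i \sqrt{22} + 166 = 166 + i \sqrt{22} \approx 166.0 + 4.6904 i$)
$x{\left(q \right)} = 20$
$E{\left(p,L \right)} = \frac{1}{186 + i \sqrt{22}}$ ($E{\left(p,L \right)} = \frac{1}{20 + \left(166 + i \sqrt{22}\right)} = \frac{1}{186 + i \sqrt{22}}$)
$\frac{1}{E{\left(-941,508 \right)} - 399607} = \frac{1}{\left(\frac{93}{17309} - \frac{i \sqrt{22}}{34618}\right) - 399607} = \frac{1}{- \frac{6916797470}{17309} - \frac{i \sqrt{22}}{34618}}$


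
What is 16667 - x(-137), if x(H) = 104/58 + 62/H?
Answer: 66212665/3973 ≈ 16666.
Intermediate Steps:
x(H) = 52/29 + 62/H (x(H) = 104*(1/58) + 62/H = 52/29 + 62/H)
16667 - x(-137) = 16667 - (52/29 + 62/(-137)) = 16667 - (52/29 + 62*(-1/137)) = 16667 - (52/29 - 62/137) = 16667 - 1*5326/3973 = 16667 - 5326/3973 = 66212665/3973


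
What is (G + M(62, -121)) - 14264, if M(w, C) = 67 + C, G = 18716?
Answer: 4398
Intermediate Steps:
(G + M(62, -121)) - 14264 = (18716 + (67 - 121)) - 14264 = (18716 - 54) - 14264 = 18662 - 14264 = 4398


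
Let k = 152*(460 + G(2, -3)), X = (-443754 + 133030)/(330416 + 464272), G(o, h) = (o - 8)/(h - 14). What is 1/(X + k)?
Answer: 3377424/236329354367 ≈ 1.4291e-5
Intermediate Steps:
G(o, h) = (-8 + o)/(-14 + h)
X = -77681/198672 (X = -310724/794688 = -310724*1/794688 = -77681/198672 ≈ -0.39100)
k = 1189552/17 (k = 152*(460 + (-8 + 2)/(-14 - 3)) = 152*(460 - 6/(-17)) = 152*(460 - 1/17*(-6)) = 152*(460 + 6/17) = 152*(7826/17) = 1189552/17 ≈ 69974.)
1/(X + k) = 1/(-77681/198672 + 1189552/17) = 1/(236329354367/3377424) = 3377424/236329354367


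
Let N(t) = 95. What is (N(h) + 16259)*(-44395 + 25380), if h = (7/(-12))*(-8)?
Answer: -310971310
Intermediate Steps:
h = 14/3 (h = (7*(-1/12))*(-8) = -7/12*(-8) = 14/3 ≈ 4.6667)
(N(h) + 16259)*(-44395 + 25380) = (95 + 16259)*(-44395 + 25380) = 16354*(-19015) = -310971310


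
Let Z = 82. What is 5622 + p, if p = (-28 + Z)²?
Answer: 8538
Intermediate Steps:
p = 2916 (p = (-28 + 82)² = 54² = 2916)
5622 + p = 5622 + 2916 = 8538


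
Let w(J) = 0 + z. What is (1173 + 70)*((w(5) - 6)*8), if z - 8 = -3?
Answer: -9944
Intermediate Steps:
z = 5 (z = 8 - 3 = 5)
w(J) = 5 (w(J) = 0 + 5 = 5)
(1173 + 70)*((w(5) - 6)*8) = (1173 + 70)*((5 - 6)*8) = 1243*(-1*8) = 1243*(-8) = -9944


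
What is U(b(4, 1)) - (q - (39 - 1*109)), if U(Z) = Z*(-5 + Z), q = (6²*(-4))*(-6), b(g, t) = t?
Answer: -938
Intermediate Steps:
q = 864 (q = (36*(-4))*(-6) = -144*(-6) = 864)
U(b(4, 1)) - (q - (39 - 1*109)) = 1*(-5 + 1) - (864 - (39 - 1*109)) = 1*(-4) - (864 - (39 - 109)) = -4 - (864 - 1*(-70)) = -4 - (864 + 70) = -4 - 1*934 = -4 - 934 = -938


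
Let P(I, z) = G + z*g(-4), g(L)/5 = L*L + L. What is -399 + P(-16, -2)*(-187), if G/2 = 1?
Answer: 21667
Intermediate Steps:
g(L) = 5*L + 5*L² (g(L) = 5*(L*L + L) = 5*(L² + L) = 5*(L + L²) = 5*L + 5*L²)
G = 2 (G = 2*1 = 2)
P(I, z) = 2 + 60*z (P(I, z) = 2 + z*(5*(-4)*(1 - 4)) = 2 + z*(5*(-4)*(-3)) = 2 + z*60 = 2 + 60*z)
-399 + P(-16, -2)*(-187) = -399 + (2 + 60*(-2))*(-187) = -399 + (2 - 120)*(-187) = -399 - 118*(-187) = -399 + 22066 = 21667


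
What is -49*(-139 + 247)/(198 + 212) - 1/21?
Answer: -55771/4305 ≈ -12.955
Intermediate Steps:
-49*(-139 + 247)/(198 + 212) - 1/21 = -49/(410/108) - 1*1/21 = -49/(410*(1/108)) - 1/21 = -49/205/54 - 1/21 = -49*54/205 - 1/21 = -2646/205 - 1/21 = -55771/4305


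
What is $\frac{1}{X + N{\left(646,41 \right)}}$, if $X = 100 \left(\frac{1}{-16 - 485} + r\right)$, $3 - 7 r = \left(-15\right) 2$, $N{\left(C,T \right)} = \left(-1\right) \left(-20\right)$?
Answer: $\frac{3507}{1722740} \approx 0.0020357$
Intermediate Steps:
$N{\left(C,T \right)} = 20$
$r = \frac{33}{7}$ ($r = \frac{3}{7} - \frac{\left(-15\right) 2}{7} = \frac{3}{7} - - \frac{30}{7} = \frac{3}{7} + \frac{30}{7} = \frac{33}{7} \approx 4.7143$)
$X = \frac{1652600}{3507}$ ($X = 100 \left(\frac{1}{-16 - 485} + \frac{33}{7}\right) = 100 \left(\frac{1}{-501} + \frac{33}{7}\right) = 100 \left(- \frac{1}{501} + \frac{33}{7}\right) = 100 \cdot \frac{16526}{3507} = \frac{1652600}{3507} \approx 471.23$)
$\frac{1}{X + N{\left(646,41 \right)}} = \frac{1}{\frac{1652600}{3507} + 20} = \frac{1}{\frac{1722740}{3507}} = \frac{3507}{1722740}$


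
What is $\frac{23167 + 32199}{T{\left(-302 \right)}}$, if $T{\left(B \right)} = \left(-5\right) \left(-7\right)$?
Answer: $\frac{55366}{35} \approx 1581.9$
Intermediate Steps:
$T{\left(B \right)} = 35$
$\frac{23167 + 32199}{T{\left(-302 \right)}} = \frac{23167 + 32199}{35} = 55366 \cdot \frac{1}{35} = \frac{55366}{35}$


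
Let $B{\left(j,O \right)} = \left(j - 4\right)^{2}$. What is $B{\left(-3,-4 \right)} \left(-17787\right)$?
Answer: $-871563$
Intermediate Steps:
$B{\left(j,O \right)} = \left(-4 + j\right)^{2}$
$B{\left(-3,-4 \right)} \left(-17787\right) = \left(-4 - 3\right)^{2} \left(-17787\right) = \left(-7\right)^{2} \left(-17787\right) = 49 \left(-17787\right) = -871563$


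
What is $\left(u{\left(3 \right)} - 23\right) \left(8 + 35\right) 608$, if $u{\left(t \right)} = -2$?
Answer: $-653600$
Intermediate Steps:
$\left(u{\left(3 \right)} - 23\right) \left(8 + 35\right) 608 = \left(-2 - 23\right) \left(8 + 35\right) 608 = \left(-25\right) 43 \cdot 608 = \left(-1075\right) 608 = -653600$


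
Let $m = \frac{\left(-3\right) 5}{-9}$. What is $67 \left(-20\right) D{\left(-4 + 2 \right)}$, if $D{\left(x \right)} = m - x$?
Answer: $- \frac{14740}{3} \approx -4913.3$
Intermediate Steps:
$m = \frac{5}{3}$ ($m = \left(-15\right) \left(- \frac{1}{9}\right) = \frac{5}{3} \approx 1.6667$)
$D{\left(x \right)} = \frac{5}{3} - x$
$67 \left(-20\right) D{\left(-4 + 2 \right)} = 67 \left(-20\right) \left(\frac{5}{3} - \left(-4 + 2\right)\right) = - 1340 \left(\frac{5}{3} - -2\right) = - 1340 \left(\frac{5}{3} + 2\right) = \left(-1340\right) \frac{11}{3} = - \frac{14740}{3}$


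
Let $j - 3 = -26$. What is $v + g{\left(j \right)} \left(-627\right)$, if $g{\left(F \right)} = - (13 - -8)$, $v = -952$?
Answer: $12215$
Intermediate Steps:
$j = -23$ ($j = 3 - 26 = -23$)
$g{\left(F \right)} = -21$ ($g{\left(F \right)} = - (13 + 8) = \left(-1\right) 21 = -21$)
$v + g{\left(j \right)} \left(-627\right) = -952 - -13167 = -952 + 13167 = 12215$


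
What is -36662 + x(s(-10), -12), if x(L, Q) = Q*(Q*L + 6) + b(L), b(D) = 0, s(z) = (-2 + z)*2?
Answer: -40190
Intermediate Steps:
s(z) = -4 + 2*z
x(L, Q) = Q*(6 + L*Q) (x(L, Q) = Q*(Q*L + 6) + 0 = Q*(L*Q + 6) + 0 = Q*(6 + L*Q) + 0 = Q*(6 + L*Q))
-36662 + x(s(-10), -12) = -36662 - 12*(6 + (-4 + 2*(-10))*(-12)) = -36662 - 12*(6 + (-4 - 20)*(-12)) = -36662 - 12*(6 - 24*(-12)) = -36662 - 12*(6 + 288) = -36662 - 12*294 = -36662 - 3528 = -40190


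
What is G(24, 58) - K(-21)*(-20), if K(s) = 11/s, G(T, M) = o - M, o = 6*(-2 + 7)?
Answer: -808/21 ≈ -38.476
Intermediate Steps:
o = 30 (o = 6*5 = 30)
G(T, M) = 30 - M
G(24, 58) - K(-21)*(-20) = (30 - 1*58) - 11/(-21)*(-20) = (30 - 58) - 11*(-1/21)*(-20) = -28 - (-11)*(-20)/21 = -28 - 1*220/21 = -28 - 220/21 = -808/21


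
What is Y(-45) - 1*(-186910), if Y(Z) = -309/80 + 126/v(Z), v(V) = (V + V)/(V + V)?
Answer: 14962571/80 ≈ 1.8703e+5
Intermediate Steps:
v(V) = 1 (v(V) = (2*V)/((2*V)) = (2*V)*(1/(2*V)) = 1)
Y(Z) = 9771/80 (Y(Z) = -309/80 + 126/1 = -309*1/80 + 126*1 = -309/80 + 126 = 9771/80)
Y(-45) - 1*(-186910) = 9771/80 - 1*(-186910) = 9771/80 + 186910 = 14962571/80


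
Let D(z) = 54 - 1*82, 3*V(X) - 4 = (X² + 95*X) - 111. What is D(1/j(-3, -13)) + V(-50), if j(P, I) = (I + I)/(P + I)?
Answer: -2441/3 ≈ -813.67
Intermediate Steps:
j(P, I) = 2*I/(I + P) (j(P, I) = (2*I)/(I + P) = 2*I/(I + P))
V(X) = -107/3 + X²/3 + 95*X/3 (V(X) = 4/3 + ((X² + 95*X) - 111)/3 = 4/3 + (-111 + X² + 95*X)/3 = 4/3 + (-37 + X²/3 + 95*X/3) = -107/3 + X²/3 + 95*X/3)
D(z) = -28 (D(z) = 54 - 82 = -28)
D(1/j(-3, -13)) + V(-50) = -28 + (-107/3 + (⅓)*(-50)² + (95/3)*(-50)) = -28 + (-107/3 + (⅓)*2500 - 4750/3) = -28 + (-107/3 + 2500/3 - 4750/3) = -28 - 2357/3 = -2441/3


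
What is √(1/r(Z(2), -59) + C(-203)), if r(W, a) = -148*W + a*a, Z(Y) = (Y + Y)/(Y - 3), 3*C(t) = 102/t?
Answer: I*√114331704501/826819 ≈ 0.40895*I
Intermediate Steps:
C(t) = 34/t (C(t) = (102/t)/3 = 34/t)
Z(Y) = 2*Y/(-3 + Y) (Z(Y) = (2*Y)/(-3 + Y) = 2*Y/(-3 + Y))
r(W, a) = a² - 148*W (r(W, a) = -148*W + a² = a² - 148*W)
√(1/r(Z(2), -59) + C(-203)) = √(1/((-59)² - 296*2/(-3 + 2)) + 34/(-203)) = √(1/(3481 - 296*2/(-1)) + 34*(-1/203)) = √(1/(3481 - 296*2*(-1)) - 34/203) = √(1/(3481 - 148*(-4)) - 34/203) = √(1/(3481 + 592) - 34/203) = √(1/4073 - 34/203) = √(-138279/826819) = I*√114331704501/826819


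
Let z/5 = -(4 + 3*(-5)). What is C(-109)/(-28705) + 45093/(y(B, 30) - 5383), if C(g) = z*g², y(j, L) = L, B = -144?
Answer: -958467836/30731573 ≈ -31.188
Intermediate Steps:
z = 55 (z = 5*(-(4 + 3*(-5))) = 5*(-(4 - 15)) = 5*(-1*(-11)) = 5*11 = 55)
C(g) = 55*g²
C(-109)/(-28705) + 45093/(y(B, 30) - 5383) = (55*(-109)²)/(-28705) + 45093/(30 - 5383) = (55*11881)*(-1/28705) + 45093/(-5353) = 653455*(-1/28705) + 45093*(-1/5353) = -130691/5741 - 45093/5353 = -958467836/30731573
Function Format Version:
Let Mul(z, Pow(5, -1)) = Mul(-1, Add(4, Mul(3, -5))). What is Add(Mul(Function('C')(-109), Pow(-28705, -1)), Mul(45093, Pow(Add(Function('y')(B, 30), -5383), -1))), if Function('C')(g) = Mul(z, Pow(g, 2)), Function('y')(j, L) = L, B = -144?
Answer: Rational(-958467836, 30731573) ≈ -31.188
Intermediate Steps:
z = 55 (z = Mul(5, Mul(-1, Add(4, Mul(3, -5)))) = Mul(5, Mul(-1, Add(4, -15))) = Mul(5, Mul(-1, -11)) = Mul(5, 11) = 55)
Function('C')(g) = Mul(55, Pow(g, 2))
Add(Mul(Function('C')(-109), Pow(-28705, -1)), Mul(45093, Pow(Add(Function('y')(B, 30), -5383), -1))) = Add(Mul(Mul(55, Pow(-109, 2)), Pow(-28705, -1)), Mul(45093, Pow(Add(30, -5383), -1))) = Add(Mul(Mul(55, 11881), Rational(-1, 28705)), Mul(45093, Pow(-5353, -1))) = Add(Mul(653455, Rational(-1, 28705)), Mul(45093, Rational(-1, 5353))) = Add(Rational(-130691, 5741), Rational(-45093, 5353)) = Rational(-958467836, 30731573)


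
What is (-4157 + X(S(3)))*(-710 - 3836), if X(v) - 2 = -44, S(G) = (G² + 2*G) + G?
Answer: 19088654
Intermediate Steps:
S(G) = G² + 3*G
X(v) = -42 (X(v) = 2 - 44 = -42)
(-4157 + X(S(3)))*(-710 - 3836) = (-4157 - 42)*(-710 - 3836) = -4199*(-4546) = 19088654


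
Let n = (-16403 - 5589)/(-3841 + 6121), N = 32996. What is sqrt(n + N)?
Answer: sqrt(2679316635)/285 ≈ 181.62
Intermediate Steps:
n = -2749/285 (n = -21992/2280 = -21992*1/2280 = -2749/285 ≈ -9.6456)
sqrt(n + N) = sqrt(-2749/285 + 32996) = sqrt(9401111/285) = sqrt(2679316635)/285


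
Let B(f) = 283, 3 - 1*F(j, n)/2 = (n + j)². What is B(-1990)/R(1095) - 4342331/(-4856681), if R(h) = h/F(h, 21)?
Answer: -15632867071747/24283405 ≈ -6.4377e+5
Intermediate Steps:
F(j, n) = 6 - 2*(j + n)² (F(j, n) = 6 - 2*(n + j)² = 6 - 2*(j + n)²)
R(h) = h/(6 - 2*(21 + h)²) (R(h) = h/(6 - 2*(h + 21)²) = h/(6 - 2*(21 + h)²))
B(-1990)/R(1095) - 4342331/(-4856681) = 283/((-1*1095/(-6 + 2*(21 + 1095)²))) - 4342331/(-4856681) = 283/((-1*1095/(-6 + 2*1116²))) - 4342331*(-1/4856681) = 283/((-1*1095/(-6 + 2*1245456))) + 4342331/4856681 = 283/((-1*1095/(-6 + 2490912))) + 4342331/4856681 = 283/((-1*1095/2490906)) + 4342331/4856681 = 283/((-1*1095*1/2490906)) + 4342331/4856681 = 283/(-5/11374) + 4342331/4856681 = 283*(-11374/5) + 4342331/4856681 = -3218842/5 + 4342331/4856681 = -15632867071747/24283405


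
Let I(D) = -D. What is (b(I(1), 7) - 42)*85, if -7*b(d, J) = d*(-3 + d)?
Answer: -25330/7 ≈ -3618.6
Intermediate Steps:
b(d, J) = -d*(-3 + d)/7
(b(I(1), 7) - 42)*85 = ((-1*1)*(3 - (-1))/7 - 42)*85 = ((⅐)*(-1)*(3 - 1*(-1)) - 42)*85 = ((⅐)*(-1)*(3 + 1) - 42)*85 = ((⅐)*(-1)*4 - 42)*85 = (-4/7 - 42)*85 = -298/7*85 = -25330/7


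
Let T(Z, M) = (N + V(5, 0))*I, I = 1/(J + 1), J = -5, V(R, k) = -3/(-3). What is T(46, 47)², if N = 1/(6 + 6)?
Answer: 169/2304 ≈ 0.073351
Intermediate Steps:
V(R, k) = 1 (V(R, k) = -3*(-⅓) = 1)
N = 1/12 ≈ 0.083333
I = -¼ (I = 1/(-5 + 1) = 1/(-4) = -¼ ≈ -0.25000)
T(Z, M) = -13/48 (T(Z, M) = (1/12 + 1)*(-¼) = (13/12)*(-¼) = -13/48)
T(46, 47)² = (-13/48)² = 169/2304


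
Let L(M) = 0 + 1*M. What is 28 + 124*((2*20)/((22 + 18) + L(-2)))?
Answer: 3012/19 ≈ 158.53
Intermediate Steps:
L(M) = M (L(M) = 0 + M = M)
28 + 124*((2*20)/((22 + 18) + L(-2))) = 28 + 124*((2*20)/((22 + 18) - 2)) = 28 + 124*(40/(40 - 2)) = 28 + 124*(40/38) = 28 + 124*(40*(1/38)) = 28 + 124*(20/19) = 28 + 2480/19 = 3012/19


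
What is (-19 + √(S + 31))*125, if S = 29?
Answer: -2375 + 250*√15 ≈ -1406.8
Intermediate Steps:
(-19 + √(S + 31))*125 = (-19 + √(29 + 31))*125 = (-19 + √60)*125 = (-19 + 2*√15)*125 = -2375 + 250*√15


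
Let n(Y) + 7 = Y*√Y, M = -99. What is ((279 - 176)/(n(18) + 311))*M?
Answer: -387486/10823 + 275319*√2/43292 ≈ -26.808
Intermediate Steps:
n(Y) = -7 + Y^(3/2) (n(Y) = -7 + Y*√Y = -7 + Y^(3/2))
((279 - 176)/(n(18) + 311))*M = ((279 - 176)/((-7 + 18^(3/2)) + 311))*(-99) = (103/((-7 + 54*√2) + 311))*(-99) = (103/(304 + 54*√2))*(-99) = -10197/(304 + 54*√2)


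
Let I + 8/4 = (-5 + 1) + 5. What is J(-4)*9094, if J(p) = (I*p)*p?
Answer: -145504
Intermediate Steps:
I = -1 (I = -2 + ((-5 + 1) + 5) = -2 + (-4 + 5) = -2 + 1 = -1)
J(p) = -p² (J(p) = (-p)*p = -p²)
J(-4)*9094 = -1*(-4)²*9094 = -1*16*9094 = -16*9094 = -145504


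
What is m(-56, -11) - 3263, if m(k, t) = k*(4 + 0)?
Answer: -3487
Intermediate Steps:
m(k, t) = 4*k (m(k, t) = k*4 = 4*k)
m(-56, -11) - 3263 = 4*(-56) - 3263 = -224 - 3263 = -3487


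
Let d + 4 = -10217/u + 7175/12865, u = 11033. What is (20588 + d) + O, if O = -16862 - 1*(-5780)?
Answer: 15866556196/1669877 ≈ 9501.6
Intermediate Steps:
O = -11082 (O = -16862 + 5780 = -11082)
d = -7294566/1669877 (d = -4 + (-10217/11033 + 7175/12865) = -4 + (-10217*1/11033 + 7175*(1/12865)) = -4 + (-601/649 + 1435/2573) = -4 - 615058/1669877 = -7294566/1669877 ≈ -4.3683)
(20588 + d) + O = (20588 - 7294566/1669877) - 11082 = 34372133110/1669877 - 11082 = 15866556196/1669877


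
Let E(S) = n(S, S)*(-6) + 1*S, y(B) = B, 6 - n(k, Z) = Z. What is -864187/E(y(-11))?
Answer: 864187/113 ≈ 7647.7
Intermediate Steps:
n(k, Z) = 6 - Z
E(S) = -36 + 7*S (E(S) = (6 - S)*(-6) + 1*S = (-36 + 6*S) + S = -36 + 7*S)
-864187/E(y(-11)) = -864187/(-36 + 7*(-11)) = -864187/(-36 - 77) = -864187/(-113) = -864187*(-1/113) = 864187/113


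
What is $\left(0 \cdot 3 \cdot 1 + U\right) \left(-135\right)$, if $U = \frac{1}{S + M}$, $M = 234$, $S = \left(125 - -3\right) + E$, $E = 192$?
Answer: $- \frac{135}{554} \approx -0.24368$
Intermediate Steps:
$S = 320$ ($S = \left(125 - -3\right) + 192 = \left(125 + 3\right) + 192 = 128 + 192 = 320$)
$U = \frac{1}{554}$ ($U = \frac{1}{320 + 234} = \frac{1}{554} \approx 0.0018051$)
$\left(0 \cdot 3 \cdot 1 + U\right) \left(-135\right) = \left(0 \cdot 3 \cdot 1 + \frac{1}{554}\right) \left(-135\right) = \left(0 \cdot 1 + \frac{1}{554}\right) \left(-135\right) = \left(0 + \frac{1}{554}\right) \left(-135\right) = \frac{1}{554} \left(-135\right) = - \frac{135}{554}$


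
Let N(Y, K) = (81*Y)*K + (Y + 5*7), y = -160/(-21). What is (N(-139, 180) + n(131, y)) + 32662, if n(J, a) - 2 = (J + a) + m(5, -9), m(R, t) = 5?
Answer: -41872244/21 ≈ -1.9939e+6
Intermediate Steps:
y = 160/21 (y = -160*(-1/21) = 160/21 ≈ 7.6190)
n(J, a) = 7 + J + a (n(J, a) = 2 + ((J + a) + 5) = 2 + (5 + J + a) = 7 + J + a)
N(Y, K) = 35 + Y + 81*K*Y (N(Y, K) = 81*K*Y + (Y + 35) = 81*K*Y + (35 + Y) = 35 + Y + 81*K*Y)
(N(-139, 180) + n(131, y)) + 32662 = ((35 - 139 + 81*180*(-139)) + (7 + 131 + 160/21)) + 32662 = ((35 - 139 - 2026620) + 3058/21) + 32662 = (-2026724 + 3058/21) + 32662 = -42558146/21 + 32662 = -41872244/21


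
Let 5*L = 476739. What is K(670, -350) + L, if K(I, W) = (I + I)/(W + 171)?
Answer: 85329581/895 ≈ 95340.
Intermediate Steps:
L = 476739/5 (L = (⅕)*476739 = 476739/5 ≈ 95348.)
K(I, W) = 2*I/(171 + W) (K(I, W) = (2*I)/(171 + W) = 2*I/(171 + W))
K(670, -350) + L = 2*670/(171 - 350) + 476739/5 = 2*670/(-179) + 476739/5 = 2*670*(-1/179) + 476739/5 = -1340/179 + 476739/5 = 85329581/895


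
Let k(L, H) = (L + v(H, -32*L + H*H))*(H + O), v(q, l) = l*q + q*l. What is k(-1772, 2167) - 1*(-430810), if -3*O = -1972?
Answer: 174524620877600/3 ≈ 5.8175e+13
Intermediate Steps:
O = 1972/3 (O = -⅓*(-1972) = 1972/3 ≈ 657.33)
v(q, l) = 2*l*q (v(q, l) = l*q + l*q = 2*l*q)
k(L, H) = (1972/3 + H)*(L + 2*H*(H² - 32*L)) (k(L, H) = (L + 2*(-32*L + H*H)*H)*(H + 1972/3) = (L + 2*(-32*L + H²)*H)*(1972/3 + H) = (L + 2*(H² - 32*L)*H)*(1972/3 + H) = (L + 2*H*(H² - 32*L))*(1972/3 + H) = (1972/3 + H)*(L + 2*H*(H² - 32*L)))
k(-1772, 2167) - 1*(-430810) = (2*2167⁴ + (1972/3)*(-1772) + (3944/3)*2167³ - 64*(-1772)*2167² - 126205/3*2167*(-1772)) - 1*(-430810) = (2*22051373500321 - 3494384/3 + (3944/3)*10175991463 - 64*(-1772)*4695889 + 484617608420/3) + 430810 = (44102747000642 - 3494384/3 + 40134110330072/3 + 532551379712 + 484617608420/3) + 430810 = 174524619585170/3 + 430810 = 174524620877600/3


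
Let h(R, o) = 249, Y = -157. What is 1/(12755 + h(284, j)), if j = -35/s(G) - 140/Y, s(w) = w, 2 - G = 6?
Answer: 1/13004 ≈ 7.6899e-5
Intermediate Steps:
G = -4 (G = 2 - 1*6 = 2 - 6 = -4)
j = 6055/628 (j = -35/(-4) - 140/(-157) = -35*(-¼) - 140*(-1/157) = 35/4 + 140/157 = 6055/628 ≈ 9.6417)
1/(12755 + h(284, j)) = 1/(12755 + 249) = 1/13004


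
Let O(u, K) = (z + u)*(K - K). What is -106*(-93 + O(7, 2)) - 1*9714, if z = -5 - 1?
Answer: 144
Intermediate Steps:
z = -6
O(u, K) = 0 (O(u, K) = (-6 + u)*(K - K) = (-6 + u)*0 = 0)
-106*(-93 + O(7, 2)) - 1*9714 = -106*(-93 + 0) - 1*9714 = -106*(-93) - 9714 = 9858 - 9714 = 144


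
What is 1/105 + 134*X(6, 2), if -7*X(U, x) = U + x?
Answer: -2297/15 ≈ -153.13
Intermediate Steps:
X(U, x) = -U/7 - x/7 (X(U, x) = -(U + x)/7 = -U/7 - x/7)
1/105 + 134*X(6, 2) = 1/105 + 134*(-⅐*6 - ⅐*2) = 1/105 + 134*(-6/7 - 2/7) = 1/105 + 134*(-8/7) = 1/105 - 1072/7 = -2297/15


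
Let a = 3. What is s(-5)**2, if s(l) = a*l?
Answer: 225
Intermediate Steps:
s(l) = 3*l
s(-5)**2 = (3*(-5))**2 = (-15)**2 = 225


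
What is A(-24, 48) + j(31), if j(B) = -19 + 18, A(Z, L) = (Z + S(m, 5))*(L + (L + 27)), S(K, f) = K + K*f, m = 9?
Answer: 3689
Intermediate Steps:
A(Z, L) = (27 + 2*L)*(54 + Z) (A(Z, L) = (Z + 9*(1 + 5))*(L + (L + 27)) = (Z + 9*6)*(L + (27 + L)) = (Z + 54)*(27 + 2*L) = (54 + Z)*(27 + 2*L) = (27 + 2*L)*(54 + Z))
j(B) = -1
A(-24, 48) + j(31) = (1458 + 27*(-24) + 108*48 + 2*48*(-24)) - 1 = (1458 - 648 + 5184 - 2304) - 1 = 3690 - 1 = 3689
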